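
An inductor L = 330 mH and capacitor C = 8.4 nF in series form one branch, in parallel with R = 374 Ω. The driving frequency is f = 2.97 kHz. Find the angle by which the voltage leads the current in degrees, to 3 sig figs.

-59.4°

ω = 2πf = 18660 rad/s
X_L = ωL = 6160 Ω
X_C = 1/(ωC) = 6380 Ω
Branch 1: Z₁ = R = 374 Ω
Branch 2 (series LC): Z₂ = j(X_L − X_C) = −j221 Ω
Parallel: Z = Z₁Z₂/(Z₁+Z₂), |Z| = 190 Ω, ∠Z = -59.4°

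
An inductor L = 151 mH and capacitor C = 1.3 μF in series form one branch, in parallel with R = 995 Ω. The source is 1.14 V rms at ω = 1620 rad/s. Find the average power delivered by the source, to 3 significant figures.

1.31 mW

X_L = ωL = 245 Ω
X_C = 1/(ωC) = 475 Ω
Branch 1: Z₁ = R = 995 Ω
Branch 2 (series LC): Z₂ = j(X_L − X_C) = −j230 Ω
Parallel: Z = Z₁Z₂/(Z₁+Z₂), |Z| = 224 Ω, ∠Z = -77.0°
I = V/|Z| = 5.08 mA
P = VI cos φ = 1.14 × 0.00508 × cos(-77.0°) = 1.31 mW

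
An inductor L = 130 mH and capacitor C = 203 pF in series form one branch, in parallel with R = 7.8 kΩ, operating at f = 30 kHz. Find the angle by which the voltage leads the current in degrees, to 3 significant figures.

ω = 2πf = 188500 rad/s
X_L = ωL = 24500 Ω
X_C = 1/(ωC) = 26100 Ω
Branch 1: Z₁ = R = 7800 Ω
Branch 2 (series LC): Z₂ = j(X_L − X_C) = −j1630 Ω
Parallel: Z = Z₁Z₂/(Z₁+Z₂), |Z| = 1590 Ω, ∠Z = -78.2°

-78.2°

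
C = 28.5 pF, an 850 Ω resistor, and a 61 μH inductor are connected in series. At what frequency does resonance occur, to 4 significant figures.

ω₀ = 1/√(LC) = 1/√(6.1e-05 × 2.85e-11) = 2.398e+07 rad/s
f₀ = ω₀/(2π) = 3.817 MHz

3.817 MHz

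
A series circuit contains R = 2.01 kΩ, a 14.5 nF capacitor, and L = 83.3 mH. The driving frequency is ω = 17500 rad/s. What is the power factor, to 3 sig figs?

X_L = ωL = 1460 Ω
X_C = 1/(ωC) = 3940 Ω
Net reactance X = X_L − X_C = -2480 Ω
Z = 2010 − j2480 Ω
|Z| = √(2010² + 2480²) = 3190 Ω
∠Z = arctan(-2480/2010) = -51.0°
cos φ = cos(-51.0°) = 0.629

0.629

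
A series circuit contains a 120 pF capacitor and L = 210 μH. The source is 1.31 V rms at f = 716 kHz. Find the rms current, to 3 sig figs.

1.44 mA

ω = 2πf = 4.499e+06 rad/s
X_L = ωL = 945 Ω
X_C = 1/(ωC) = 1850 Ω
Net reactance X = X_L − X_C = -908 Ω
Z = − j908 Ω
|Z| = √(0² + 908²) = 908 Ω
I = V/|Z| = 1.31/908 = 1.44 mA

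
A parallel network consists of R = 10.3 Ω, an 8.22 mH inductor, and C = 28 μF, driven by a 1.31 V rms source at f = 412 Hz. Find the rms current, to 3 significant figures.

ω = 2πf = 2589 rad/s
X_L = ωL = 21.3 Ω
X_C = 1/(ωC) = 13.8 Ω
Parallel: admittances add. Y = 1/R + 1/(jωL) + jωC
Y = (0.0971 + j0.0255) S
|Y| = 0.100 S → |Z| = 1/|Y| = 9.96 Ω, ∠Z = −∠Y = -14.7°
I = V/|Z| = 1.31/9.96 = 131 mA

131 mA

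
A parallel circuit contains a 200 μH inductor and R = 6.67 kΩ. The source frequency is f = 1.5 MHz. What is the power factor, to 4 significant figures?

0.2720

ω = 2πf = 9.425e+06 rad/s
X_L = ωL = 1885 Ω
Parallel: admittances add. Y = 1/R + 1/(jωL)
Y = (0.0001499 − j0.0005305) S
|Y| = 0.0005513 S → |Z| = 1/|Y| = 1814 Ω, ∠Z = −∠Y = 74.22°
cos φ = cos(74.22°) = 0.2720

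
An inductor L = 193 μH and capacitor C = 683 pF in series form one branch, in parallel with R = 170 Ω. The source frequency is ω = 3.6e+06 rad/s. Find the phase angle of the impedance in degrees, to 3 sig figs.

X_L = ωL = 695 Ω
X_C = 1/(ωC) = 407 Ω
Branch 1: Z₁ = R = 170 Ω
Branch 2 (series LC): Z₂ = j(X_L − X_C) = j288 Ω
Parallel: Z = Z₁Z₂/(Z₁+Z₂), |Z| = 146 Ω, ∠Z = 30.5°

30.5°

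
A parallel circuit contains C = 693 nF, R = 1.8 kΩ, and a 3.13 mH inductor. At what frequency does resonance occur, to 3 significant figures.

3.42 kHz

ω₀ = 1/√(LC) = 1/√(0.00313 × 6.93e-07) = 21470 rad/s
f₀ = ω₀/(2π) = 3.42 kHz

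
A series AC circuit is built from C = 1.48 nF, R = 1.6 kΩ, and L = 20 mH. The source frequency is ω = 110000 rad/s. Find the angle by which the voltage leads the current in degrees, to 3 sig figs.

-67.9°

X_L = ωL = 2200 Ω
X_C = 1/(ωC) = 6140 Ω
Net reactance X = X_L − X_C = -3940 Ω
Z = 1600 − j3940 Ω
|Z| = √(1600² + 3940²) = 4250 Ω
∠Z = arctan(-3940/1600) = -67.9°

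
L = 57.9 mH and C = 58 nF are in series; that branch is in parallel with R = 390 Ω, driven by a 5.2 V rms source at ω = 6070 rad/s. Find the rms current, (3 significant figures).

13.5 mA

X_L = ωL = 351 Ω
X_C = 1/(ωC) = 2840 Ω
Branch 1: Z₁ = R = 390 Ω
Branch 2 (series LC): Z₂ = j(X_L − X_C) = −j2490 Ω
Parallel: Z = Z₁Z₂/(Z₁+Z₂), |Z| = 385 Ω, ∠Z = -8.91°
I = V/|Z| = 5.2/385 = 13.5 mA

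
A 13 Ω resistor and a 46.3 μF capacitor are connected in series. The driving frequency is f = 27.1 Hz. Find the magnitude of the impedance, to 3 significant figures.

128 Ω

ω = 2πf = 170.3 rad/s
X_C = 1/(ωC) = 127 Ω
Z = 13.0 − j127 Ω
|Z| = √(13.0² + 127²) = 128 Ω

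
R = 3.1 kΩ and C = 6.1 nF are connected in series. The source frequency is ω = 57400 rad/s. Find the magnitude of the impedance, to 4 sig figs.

X_C = 1/(ωC) = 2856 Ω
Z = 3100 − j2856 Ω
|Z| = √(3100² + 2856²) = 4215 Ω

4215 Ω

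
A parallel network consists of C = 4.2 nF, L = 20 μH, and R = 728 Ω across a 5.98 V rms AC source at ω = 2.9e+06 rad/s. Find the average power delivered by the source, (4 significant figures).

49.12 mW

X_L = ωL = 58.00 Ω
X_C = 1/(ωC) = 82.10 Ω
Parallel: admittances add. Y = 1/R + 1/(jωL) + jωC
Y = (0.001374 − j0.005061) S
|Y| = 0.005244 S → |Z| = 1/|Y| = 190.7 Ω, ∠Z = −∠Y = 74.82°
I = V/|Z| = 31.36 mA
P = VI cos φ = 5.98 × 0.03136 × cos(74.82°) = 49.12 mW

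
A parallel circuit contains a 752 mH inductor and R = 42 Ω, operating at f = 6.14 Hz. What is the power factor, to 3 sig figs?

0.568

ω = 2πf = 38.58 rad/s
X_L = ωL = 29.0 Ω
Parallel: admittances add. Y = 1/R + 1/(jωL)
Y = (0.0238 − j0.0345) S
|Y| = 0.0419 S → |Z| = 1/|Y| = 23.9 Ω, ∠Z = −∠Y = 55.4°
cos φ = cos(55.4°) = 0.568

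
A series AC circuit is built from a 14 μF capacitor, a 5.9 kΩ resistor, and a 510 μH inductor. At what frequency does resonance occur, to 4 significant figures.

1.884 kHz

ω₀ = 1/√(LC) = 1/√(0.00051 × 1.4e-05) = 11830 rad/s
f₀ = ω₀/(2π) = 1.884 kHz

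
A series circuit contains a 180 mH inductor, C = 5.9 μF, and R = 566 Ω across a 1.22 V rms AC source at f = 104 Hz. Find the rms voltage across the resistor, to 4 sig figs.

1.183 V

ω = 2πf = 653.5 rad/s
X_L = ωL = 117.6 Ω
X_C = 1/(ωC) = 259.4 Ω
Net reactance X = X_L − X_C = -141.8 Ω
Z = 566.0 − j141.8 Ω
|Z| = √(566.0² + 141.8²) = 583.5 Ω
I = V/|Z| = 2.091 mA
V_R = I·|Z_R| = 0.002091 × 566.0 = 1.183 V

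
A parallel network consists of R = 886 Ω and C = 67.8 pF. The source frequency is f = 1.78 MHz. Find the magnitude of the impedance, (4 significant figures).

ω = 2πf = 1.118e+07 rad/s
X_C = 1/(ωC) = 1319 Ω
Parallel: admittances add. Y = 1/R + jωC
Y = (0.001129 + j0.0007583) S
|Y| = 0.001360 S → |Z| = 1/|Y| = 735.4 Ω, ∠Z = −∠Y = -33.89°

735.4 Ω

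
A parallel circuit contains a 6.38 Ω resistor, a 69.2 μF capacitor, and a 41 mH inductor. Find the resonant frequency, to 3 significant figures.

ω₀ = 1/√(LC) = 1/√(0.041 × 6.92e-05) = 593.7 rad/s
f₀ = ω₀/(2π) = 94.5 Hz

94.5 Hz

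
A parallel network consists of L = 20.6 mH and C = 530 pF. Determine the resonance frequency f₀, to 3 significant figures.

48.2 kHz

ω₀ = 1/√(LC) = 1/√(0.0206 × 5.3e-10) = 302600 rad/s
f₀ = ω₀/(2π) = 48.2 kHz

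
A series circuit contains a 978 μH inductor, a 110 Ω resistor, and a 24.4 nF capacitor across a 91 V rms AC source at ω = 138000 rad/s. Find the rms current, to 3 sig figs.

X_L = ωL = 135 Ω
X_C = 1/(ωC) = 297 Ω
Net reactance X = X_L − X_C = -162 Ω
Z = 110 − j162 Ω
|Z| = √(110² + 162²) = 196 Ω
I = V/|Z| = 91/196 = 465 mA

465 mA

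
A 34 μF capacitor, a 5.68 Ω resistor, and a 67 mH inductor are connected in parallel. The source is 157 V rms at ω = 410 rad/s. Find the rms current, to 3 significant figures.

27.9 A

X_L = ωL = 27.5 Ω
X_C = 1/(ωC) = 71.7 Ω
Parallel: admittances add. Y = 1/R + 1/(jωL) + jωC
Y = (0.176 − j0.0225) S
|Y| = 0.177 S → |Z| = 1/|Y| = 5.63 Ω, ∠Z = −∠Y = 7.27°
I = V/|Z| = 157/5.63 = 27.9 A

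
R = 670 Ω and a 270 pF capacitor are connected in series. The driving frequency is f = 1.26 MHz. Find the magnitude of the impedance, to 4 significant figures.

817.2 Ω

ω = 2πf = 7.917e+06 rad/s
X_C = 1/(ωC) = 467.8 Ω
Z = 670.0 − j467.8 Ω
|Z| = √(670.0² + 467.8²) = 817.2 Ω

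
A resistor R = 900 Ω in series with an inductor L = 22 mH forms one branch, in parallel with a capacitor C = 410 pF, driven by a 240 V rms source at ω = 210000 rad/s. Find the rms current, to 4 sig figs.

X_L = ωL = 4620 Ω
X_C = 1/(ωC) = 11610 Ω
Branch 1 (R+jX_L): Z₁ = 900.0 + j4620 Ω, |Z₁| = 4707 Ω
Branch 2 (−jX_C): Z₂ = −j11610 Ω
Parallel: Z = Z₁Z₂/(Z₁+Z₂), |Z| = 7752 Ω, ∠Z = 71.64°
I = V/|Z| = 240/7752 = 30.96 mA

30.96 mA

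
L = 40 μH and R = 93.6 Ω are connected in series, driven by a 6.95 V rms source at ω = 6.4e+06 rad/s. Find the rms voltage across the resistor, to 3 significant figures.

X_L = ωL = 256 Ω
Z = 93.6 + j256 Ω
|Z| = √(93.6² + 256²) = 273 Ω
I = V/|Z| = 25.5 mA
V_R = I·|Z_R| = 0.0255 × 93.6 = 2.39 V

2.39 V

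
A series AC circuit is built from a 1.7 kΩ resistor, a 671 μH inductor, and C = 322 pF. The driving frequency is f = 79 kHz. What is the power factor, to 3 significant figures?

0.276

ω = 2πf = 496400 rad/s
X_L = ωL = 333 Ω
X_C = 1/(ωC) = 6260 Ω
Net reactance X = X_L − X_C = -5920 Ω
Z = 1700 − j5920 Ω
|Z| = √(1700² + 5920²) = 6160 Ω
∠Z = arctan(-5920/1700) = -74.0°
cos φ = cos(-74.0°) = 0.276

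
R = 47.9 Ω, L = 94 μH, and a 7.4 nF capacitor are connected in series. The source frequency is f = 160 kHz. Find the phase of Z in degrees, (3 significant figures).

ω = 2πf = 1.005e+06 rad/s
X_L = ωL = 94.5 Ω
X_C = 1/(ωC) = 134 Ω
Net reactance X = X_L − X_C = -39.9 Ω
Z = 47.9 − j39.9 Ω
|Z| = √(47.9² + 39.9²) = 62.4 Ω
∠Z = arctan(-39.9/47.9) = -39.8°

-39.8°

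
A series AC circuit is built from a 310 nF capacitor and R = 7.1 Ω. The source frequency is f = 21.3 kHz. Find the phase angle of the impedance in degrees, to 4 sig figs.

-73.59°

ω = 2πf = 133800 rad/s
X_C = 1/(ωC) = 24.10 Ω
Z = 7.100 − j24.10 Ω
|Z| = √(7.100² + 24.10²) = 25.13 Ω
∠Z = arctan(-24.10/7.100) = -73.59°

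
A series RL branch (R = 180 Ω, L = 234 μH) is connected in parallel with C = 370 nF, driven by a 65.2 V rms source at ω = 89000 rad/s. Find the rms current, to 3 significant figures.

X_L = ωL = 20.8 Ω
X_C = 1/(ωC) = 30.4 Ω
Branch 1 (R+jX_L): Z₁ = 180 + j20.8 Ω, |Z₁| = 181 Ω
Branch 2 (−jX_C): Z₂ = −j30.4 Ω
Parallel: Z = Z₁Z₂/(Z₁+Z₂), |Z| = 30.5 Ω, ∠Z = -80.4°
I = V/|Z| = 65.2/30.5 = 2.14 A

2.14 A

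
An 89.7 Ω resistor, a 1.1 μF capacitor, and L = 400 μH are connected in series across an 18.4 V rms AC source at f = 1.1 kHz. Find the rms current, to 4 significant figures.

ω = 2πf = 6912 rad/s
X_L = ωL = 2.765 Ω
X_C = 1/(ωC) = 131.5 Ω
Net reactance X = X_L − X_C = -128.8 Ω
Z = 89.70 − j128.8 Ω
|Z| = √(89.70² + 128.8²) = 156.9 Ω
I = V/|Z| = 18.4/156.9 = 117.2 mA

117.2 mA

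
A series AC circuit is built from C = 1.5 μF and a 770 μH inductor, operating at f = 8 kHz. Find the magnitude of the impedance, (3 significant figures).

ω = 2πf = 50270 rad/s
X_L = ωL = 38.7 Ω
X_C = 1/(ωC) = 13.3 Ω
Net reactance X = X_L − X_C = 25.4 Ω
Z = j25.4 Ω
|Z| = √(0² + 25.4²) = 25.4 Ω

25.4 Ω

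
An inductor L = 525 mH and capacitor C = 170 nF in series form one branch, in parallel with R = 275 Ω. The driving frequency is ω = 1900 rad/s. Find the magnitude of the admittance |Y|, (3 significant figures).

X_L = ωL = 998 Ω
X_C = 1/(ωC) = 3100 Ω
Branch 1: Z₁ = R = 275 Ω
Branch 2 (series LC): Z₂ = j(X_L − X_C) = −j2100 Ω
Parallel: Z = Z₁Z₂/(Z₁+Z₂), |Z| = 273 Ω, ∠Z = -7.47°
|Y| = 1/|Z| = 3.67 mS

3.67 mS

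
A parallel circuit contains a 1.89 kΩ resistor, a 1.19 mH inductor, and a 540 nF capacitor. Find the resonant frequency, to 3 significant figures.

ω₀ = 1/√(LC) = 1/√(0.00119 × 5.4e-07) = 39450 rad/s
f₀ = ω₀/(2π) = 6.28 kHz

6.28 kHz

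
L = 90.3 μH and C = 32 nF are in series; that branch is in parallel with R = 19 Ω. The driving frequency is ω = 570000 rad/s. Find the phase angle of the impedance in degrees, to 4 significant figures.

X_L = ωL = 51.47 Ω
X_C = 1/(ωC) = 54.82 Ω
Branch 1: Z₁ = R = 19.00 Ω
Branch 2 (series LC): Z₂ = j(X_L − X_C) = −j3.354 Ω
Parallel: Z = Z₁Z₂/(Z₁+Z₂), |Z| = 3.303 Ω, ∠Z = -79.99°

-79.99°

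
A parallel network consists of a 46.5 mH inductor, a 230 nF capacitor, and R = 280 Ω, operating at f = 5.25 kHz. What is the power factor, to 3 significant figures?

0.458

ω = 2πf = 32990 rad/s
X_L = ωL = 1530 Ω
X_C = 1/(ωC) = 132 Ω
Parallel: admittances add. Y = 1/R + 1/(jωL) + jωC
Y = (0.00357 + j0.00694) S
|Y| = 0.00780 S → |Z| = 1/|Y| = 128 Ω, ∠Z = −∠Y = -62.8°
cos φ = cos(-62.8°) = 0.458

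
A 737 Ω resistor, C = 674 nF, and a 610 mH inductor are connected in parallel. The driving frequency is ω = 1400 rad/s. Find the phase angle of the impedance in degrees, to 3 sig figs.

9.51°

X_L = ωL = 854 Ω
X_C = 1/(ωC) = 1060 Ω
Parallel: admittances add. Y = 1/R + 1/(jωL) + jωC
Y = (0.00136 − j0.000227) S
|Y| = 0.00138 S → |Z| = 1/|Y| = 727 Ω, ∠Z = −∠Y = 9.51°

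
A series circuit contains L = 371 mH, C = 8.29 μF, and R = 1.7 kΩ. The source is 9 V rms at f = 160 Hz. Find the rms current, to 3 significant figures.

5.24 mA

ω = 2πf = 1005 rad/s
X_L = ωL = 373 Ω
X_C = 1/(ωC) = 120 Ω
Net reactance X = X_L − X_C = 253 Ω
Z = 1700 + j253 Ω
|Z| = √(1700² + 253²) = 1720 Ω
I = V/|Z| = 9/1720 = 5.24 mA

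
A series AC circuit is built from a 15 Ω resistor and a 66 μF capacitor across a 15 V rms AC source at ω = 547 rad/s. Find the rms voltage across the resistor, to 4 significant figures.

7.143 V

X_C = 1/(ωC) = 27.70 Ω
Z = 15.00 − j27.70 Ω
|Z| = √(15.00² + 27.70²) = 31.50 Ω
I = V/|Z| = 476.2 mA
V_R = I·|Z_R| = 0.4762 × 15.00 = 7.143 V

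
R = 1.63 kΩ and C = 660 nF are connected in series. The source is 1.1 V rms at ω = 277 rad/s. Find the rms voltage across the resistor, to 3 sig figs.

X_C = 1/(ωC) = 5470 Ω
Z = 1630 − j5470 Ω
|Z| = √(1630² + 5470²) = 5710 Ω
I = V/|Z| = 193 μA
V_R = I·|Z_R| = 0.000193 × 1630 = 0.314 V

0.314 V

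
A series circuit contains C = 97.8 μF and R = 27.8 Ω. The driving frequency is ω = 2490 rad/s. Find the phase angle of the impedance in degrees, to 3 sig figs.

-8.40°

X_C = 1/(ωC) = 4.11 Ω
Z = 27.8 − j4.11 Ω
|Z| = √(27.8² + 4.11²) = 28.1 Ω
∠Z = arctan(-4.11/27.8) = -8.40°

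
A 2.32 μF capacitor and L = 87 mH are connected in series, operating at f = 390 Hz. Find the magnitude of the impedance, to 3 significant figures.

ω = 2πf = 2450 rad/s
X_L = ωL = 213 Ω
X_C = 1/(ωC) = 176 Ω
Net reactance X = X_L − X_C = 37.3 Ω
Z = j37.3 Ω
|Z| = √(0² + 37.3²) = 37.3 Ω

37.3 Ω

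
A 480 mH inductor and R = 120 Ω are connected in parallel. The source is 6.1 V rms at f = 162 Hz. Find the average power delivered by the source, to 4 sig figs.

310.1 mW

ω = 2πf = 1018 rad/s
X_L = ωL = 488.6 Ω
Parallel: admittances add. Y = 1/R + 1/(jωL)
Y = (0.008333 − j0.002047) S
|Y| = 0.008581 S → |Z| = 1/|Y| = 116.5 Ω, ∠Z = −∠Y = 13.80°
I = V/|Z| = 52.34 mA
P = VI cos φ = 6.1 × 0.05234 × cos(13.80°) = 310.1 mW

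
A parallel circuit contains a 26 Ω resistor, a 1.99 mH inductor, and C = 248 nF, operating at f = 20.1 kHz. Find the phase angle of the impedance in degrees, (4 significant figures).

ω = 2πf = 126300 rad/s
X_L = ωL = 251.3 Ω
X_C = 1/(ωC) = 31.93 Ω
Parallel: admittances add. Y = 1/R + 1/(jωL) + jωC
Y = (0.03846 + j0.02734) S
|Y| = 0.04719 S → |Z| = 1/|Y| = 21.19 Ω, ∠Z = −∠Y = -35.41°

-35.41°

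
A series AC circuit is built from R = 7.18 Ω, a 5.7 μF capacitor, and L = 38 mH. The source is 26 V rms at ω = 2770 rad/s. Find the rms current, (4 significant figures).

X_L = ωL = 105.3 Ω
X_C = 1/(ωC) = 63.34 Ω
Net reactance X = X_L − X_C = 41.92 Ω
Z = 7.180 + j41.92 Ω
|Z| = √(7.180² + 41.92²) = 42.54 Ω
I = V/|Z| = 26/42.54 = 611.3 mA

611.3 mA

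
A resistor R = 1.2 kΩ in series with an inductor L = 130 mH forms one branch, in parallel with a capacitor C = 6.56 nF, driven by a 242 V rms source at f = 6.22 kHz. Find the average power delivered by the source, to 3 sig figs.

2.58 W

ω = 2πf = 39080 rad/s
X_L = ωL = 5080 Ω
X_C = 1/(ωC) = 3900 Ω
Branch 1 (R+jX_L): Z₁ = 1200 + j5080 Ω, |Z₁| = 5220 Ω
Branch 2 (−jX_C): Z₂ = −j3900 Ω
Parallel: Z = Z₁Z₂/(Z₁+Z₂), |Z| = 12100 Ω, ∠Z = -57.8°
I = V/|Z| = 20.0 mA
P = VI cos φ = 242 × 0.0200 × cos(-57.8°) = 2.58 W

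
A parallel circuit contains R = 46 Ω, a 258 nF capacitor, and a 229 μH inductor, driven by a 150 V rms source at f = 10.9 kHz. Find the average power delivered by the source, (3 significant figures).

489 W

ω = 2πf = 68490 rad/s
X_L = ωL = 15.7 Ω
X_C = 1/(ωC) = 56.6 Ω
Parallel: admittances add. Y = 1/R + 1/(jωL) + jωC
Y = (0.0217 − j0.0461) S
|Y| = 0.0510 S → |Z| = 1/|Y| = 19.6 Ω, ∠Z = −∠Y = 64.7°
I = V/|Z| = 7.64 A
P = VI cos φ = 150 × 7.64 × cos(64.7°) = 489 W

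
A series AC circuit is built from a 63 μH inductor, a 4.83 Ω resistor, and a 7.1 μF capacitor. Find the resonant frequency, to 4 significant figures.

ω₀ = 1/√(LC) = 1/√(6.3e-05 × 7.1e-06) = 47280 rad/s
f₀ = ω₀/(2π) = 7.525 kHz

7.525 kHz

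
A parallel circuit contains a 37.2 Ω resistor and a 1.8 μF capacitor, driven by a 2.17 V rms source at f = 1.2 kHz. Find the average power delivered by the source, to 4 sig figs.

126.6 mW

ω = 2πf = 7540 rad/s
X_C = 1/(ωC) = 73.68 Ω
Parallel: admittances add. Y = 1/R + jωC
Y = (0.02688 + j0.01357) S
|Y| = 0.03011 S → |Z| = 1/|Y| = 33.21 Ω, ∠Z = −∠Y = -26.79°
I = V/|Z| = 65.35 mA
P = VI cos φ = 2.17 × 0.06535 × cos(-26.79°) = 126.6 mW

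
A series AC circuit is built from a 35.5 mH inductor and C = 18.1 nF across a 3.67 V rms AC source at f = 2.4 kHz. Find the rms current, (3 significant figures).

ω = 2πf = 15080 rad/s
X_L = ωL = 535 Ω
X_C = 1/(ωC) = 3660 Ω
Net reactance X = X_L − X_C = -3130 Ω
Z = − j3130 Ω
|Z| = √(0² + 3130²) = 3130 Ω
I = V/|Z| = 3.67/3130 = 1.17 mA

1.17 mA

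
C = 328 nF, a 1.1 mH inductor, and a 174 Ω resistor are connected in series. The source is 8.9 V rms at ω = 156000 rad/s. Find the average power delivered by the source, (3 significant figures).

X_L = ωL = 172 Ω
X_C = 1/(ωC) = 19.5 Ω
Net reactance X = X_L − X_C = 152 Ω
Z = 174 + j152 Ω
|Z| = √(174² + 152²) = 231 Ω
∠Z = arctan(152/174) = 41.1°
I = V/|Z| = 38.5 mA
P = VI cos φ = 8.9 × 0.0385 × cos(41.1°) = 258 mW

258 mW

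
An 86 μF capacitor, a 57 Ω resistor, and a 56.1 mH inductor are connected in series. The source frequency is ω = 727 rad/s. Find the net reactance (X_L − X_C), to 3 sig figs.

X_L = ωL = 40.8 Ω
X_C = 1/(ωC) = 16.0 Ω
X = 40.8 − 16.0 = 24.8 Ω

24.8 Ω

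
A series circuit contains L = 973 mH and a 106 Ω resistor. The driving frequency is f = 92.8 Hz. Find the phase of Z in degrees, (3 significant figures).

79.4°

ω = 2πf = 583.1 rad/s
X_L = ωL = 567 Ω
Z = 106 + j567 Ω
|Z| = √(106² + 567²) = 577 Ω
∠Z = arctan(567/106) = 79.4°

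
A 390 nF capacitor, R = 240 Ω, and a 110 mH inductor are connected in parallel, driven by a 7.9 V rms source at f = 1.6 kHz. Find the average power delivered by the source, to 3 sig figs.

260 mW

ω = 2πf = 10050 rad/s
X_L = ωL = 1110 Ω
X_C = 1/(ωC) = 255 Ω
Parallel: admittances add. Y = 1/R + 1/(jωL) + jωC
Y = (0.00417 + j0.00302) S
|Y| = 0.00514 S → |Z| = 1/|Y| = 194 Ω, ∠Z = −∠Y = -35.9°
I = V/|Z| = 40.6 mA
P = VI cos φ = 7.9 × 0.0406 × cos(-35.9°) = 260 mW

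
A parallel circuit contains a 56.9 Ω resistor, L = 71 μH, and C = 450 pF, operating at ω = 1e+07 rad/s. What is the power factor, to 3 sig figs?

X_L = ωL = 710 Ω
X_C = 1/(ωC) = 222 Ω
Parallel: admittances add. Y = 1/R + 1/(jωL) + jωC
Y = (0.0176 + j0.00309) S
|Y| = 0.0178 S → |Z| = 1/|Y| = 56.0 Ω, ∠Z = −∠Y = -9.98°
cos φ = cos(-9.98°) = 0.985

0.985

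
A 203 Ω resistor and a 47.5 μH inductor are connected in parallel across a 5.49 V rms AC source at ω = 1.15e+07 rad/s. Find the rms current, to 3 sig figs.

28.9 mA

X_L = ωL = 546 Ω
Parallel: admittances add. Y = 1/R + 1/(jωL)
Y = (0.00493 − j0.00183) S
|Y| = 0.00526 S → |Z| = 1/|Y| = 190 Ω, ∠Z = −∠Y = 20.4°
I = V/|Z| = 5.49/190 = 28.9 mA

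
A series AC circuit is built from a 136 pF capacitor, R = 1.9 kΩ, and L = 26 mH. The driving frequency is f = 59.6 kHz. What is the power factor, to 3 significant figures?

ω = 2πf = 374500 rad/s
X_L = ωL = 9740 Ω
X_C = 1/(ωC) = 19600 Ω
Net reactance X = X_L − X_C = -9900 Ω
Z = 1900 − j9900 Ω
|Z| = √(1900² + 9900²) = 10100 Ω
∠Z = arctan(-9900/1900) = -79.1°
cos φ = cos(-79.1°) = 0.189

0.189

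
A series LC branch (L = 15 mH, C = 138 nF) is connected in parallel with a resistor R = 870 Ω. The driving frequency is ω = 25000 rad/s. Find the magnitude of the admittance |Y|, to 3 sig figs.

11.8 mS

X_L = ωL = 375 Ω
X_C = 1/(ωC) = 290 Ω
Branch 1: Z₁ = R = 870 Ω
Branch 2 (series LC): Z₂ = j(X_L − X_C) = j85.1 Ω
Parallel: Z = Z₁Z₂/(Z₁+Z₂), |Z| = 84.7 Ω, ∠Z = 84.4°
|Y| = 1/|Z| = 11.8 mS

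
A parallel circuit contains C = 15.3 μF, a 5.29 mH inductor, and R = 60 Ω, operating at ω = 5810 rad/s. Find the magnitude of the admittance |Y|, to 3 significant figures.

X_L = ωL = 30.7 Ω
X_C = 1/(ωC) = 11.2 Ω
Parallel: admittances add. Y = 1/R + 1/(jωL) + jωC
Y = (0.0167 + j0.0564) S
|Y| = 0.0588 S → |Z| = 1/|Y| = 17.0 Ω, ∠Z = −∠Y = -73.5°

58.8 mS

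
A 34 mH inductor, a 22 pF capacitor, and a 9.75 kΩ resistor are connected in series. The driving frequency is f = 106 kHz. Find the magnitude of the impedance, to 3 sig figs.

46600 Ω

ω = 2πf = 666000 rad/s
X_L = ωL = 22600 Ω
X_C = 1/(ωC) = 68200 Ω
Net reactance X = X_L − X_C = -45600 Ω
Z = 9750 − j45600 Ω
|Z| = √(9750² + 45600²) = 46600 Ω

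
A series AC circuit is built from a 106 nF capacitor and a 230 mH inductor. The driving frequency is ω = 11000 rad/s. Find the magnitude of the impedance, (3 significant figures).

X_L = ωL = 2530 Ω
X_C = 1/(ωC) = 858 Ω
Net reactance X = X_L − X_C = 1670 Ω
Z = j1670 Ω
|Z| = √(0² + 1670²) = 1670 Ω

1670 Ω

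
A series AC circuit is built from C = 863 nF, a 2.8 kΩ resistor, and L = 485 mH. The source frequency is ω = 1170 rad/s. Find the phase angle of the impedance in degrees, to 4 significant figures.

X_L = ωL = 567.4 Ω
X_C = 1/(ωC) = 990.4 Ω
Net reactance X = X_L − X_C = -422.9 Ω
Z = 2800 − j422.9 Ω
|Z| = √(2800² + 422.9²) = 2832 Ω
∠Z = arctan(-422.9/2800) = -8.589°

-8.589°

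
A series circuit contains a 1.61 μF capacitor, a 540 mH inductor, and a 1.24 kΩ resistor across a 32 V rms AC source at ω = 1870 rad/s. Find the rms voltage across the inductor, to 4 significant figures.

22.87 V

X_L = ωL = 1010 Ω
X_C = 1/(ωC) = 332.1 Ω
Net reactance X = X_L − X_C = 677.7 Ω
Z = 1240 + j677.7 Ω
|Z| = √(1240² + 677.7²) = 1413 Ω
I = V/|Z| = 22.65 mA
V_L = I·|Z_L| = 0.02265 × 1010 = 22.87 V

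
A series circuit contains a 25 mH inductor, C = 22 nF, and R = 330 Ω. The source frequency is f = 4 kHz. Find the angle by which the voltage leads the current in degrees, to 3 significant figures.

ω = 2πf = 25130 rad/s
X_L = ωL = 628 Ω
X_C = 1/(ωC) = 1810 Ω
Net reactance X = X_L − X_C = -1180 Ω
Z = 330 − j1180 Ω
|Z| = √(330² + 1180²) = 1230 Ω
∠Z = arctan(-1180/330) = -74.4°

-74.4°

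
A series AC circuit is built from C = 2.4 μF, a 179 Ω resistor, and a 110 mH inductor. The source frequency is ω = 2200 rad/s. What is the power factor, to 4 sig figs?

0.9594

X_L = ωL = 242.0 Ω
X_C = 1/(ωC) = 189.4 Ω
Net reactance X = X_L − X_C = 52.61 Ω
Z = 179.0 + j52.61 Ω
|Z| = √(179.0² + 52.61²) = 186.6 Ω
∠Z = arctan(52.61/179.0) = 16.38°
cos φ = cos(16.38°) = 0.9594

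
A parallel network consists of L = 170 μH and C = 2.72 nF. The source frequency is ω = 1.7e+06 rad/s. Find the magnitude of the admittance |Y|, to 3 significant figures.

X_L = ωL = 289 Ω
X_C = 1/(ωC) = 216 Ω
Parallel: admittances add. Y = 1/(jωL) + jωC
Y = (0 + j0.00116) S
|Y| = 0.00116 S → |Z| = 1/|Y| = 859 Ω, ∠Z = −∠Y = -90.0°

1.16 mS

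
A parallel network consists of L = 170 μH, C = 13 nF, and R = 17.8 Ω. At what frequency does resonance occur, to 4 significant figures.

107.1 kHz

ω₀ = 1/√(LC) = 1/√(0.00017 × 1.3e-08) = 672700 rad/s
f₀ = ω₀/(2π) = 107.1 kHz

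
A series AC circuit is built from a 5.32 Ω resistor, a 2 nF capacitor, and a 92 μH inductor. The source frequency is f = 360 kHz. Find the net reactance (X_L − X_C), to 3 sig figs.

ω = 2πf = 2.262e+06 rad/s
X_L = ωL = 208 Ω
X_C = 1/(ωC) = 221 Ω
X = 208 − 221 = -12.9 Ω

-12.9 Ω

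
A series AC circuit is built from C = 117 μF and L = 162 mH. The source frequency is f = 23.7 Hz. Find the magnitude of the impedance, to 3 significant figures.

ω = 2πf = 148.9 rad/s
X_L = ωL = 24.1 Ω
X_C = 1/(ωC) = 57.4 Ω
Net reactance X = X_L − X_C = -33.3 Ω
Z = − j33.3 Ω
|Z| = √(0² + 33.3²) = 33.3 Ω

33.3 Ω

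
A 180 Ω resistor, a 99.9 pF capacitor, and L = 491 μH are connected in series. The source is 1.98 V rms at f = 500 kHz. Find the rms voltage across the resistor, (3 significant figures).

ω = 2πf = 3.142e+06 rad/s
X_L = ωL = 1540 Ω
X_C = 1/(ωC) = 3190 Ω
Net reactance X = X_L − X_C = -1640 Ω
Z = 180 − j1640 Ω
|Z| = √(180² + 1640²) = 1650 Ω
I = V/|Z| = 1.20 mA
V_R = I·|Z_R| = 0.00120 × 180 = 0.216 V

0.216 V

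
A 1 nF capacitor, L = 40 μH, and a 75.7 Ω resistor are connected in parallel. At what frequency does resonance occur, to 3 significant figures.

796 kHz

ω₀ = 1/√(LC) = 1/√(4e-05 × 1e-09) = 5e+06 rad/s
f₀ = ω₀/(2π) = 796 kHz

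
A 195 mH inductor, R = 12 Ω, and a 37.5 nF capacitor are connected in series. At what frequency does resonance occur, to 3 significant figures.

ω₀ = 1/√(LC) = 1/√(0.195 × 3.75e-08) = 11690 rad/s
f₀ = ω₀/(2π) = 1.86 kHz

1.86 kHz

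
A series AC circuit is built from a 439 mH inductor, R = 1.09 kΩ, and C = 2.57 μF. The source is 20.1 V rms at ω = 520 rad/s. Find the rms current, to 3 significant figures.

16.6 mA

X_L = ωL = 228 Ω
X_C = 1/(ωC) = 748 Ω
Net reactance X = X_L − X_C = -520 Ω
Z = 1090 − j520 Ω
|Z| = √(1090² + 520²) = 1210 Ω
I = V/|Z| = 20.1/1210 = 16.6 mA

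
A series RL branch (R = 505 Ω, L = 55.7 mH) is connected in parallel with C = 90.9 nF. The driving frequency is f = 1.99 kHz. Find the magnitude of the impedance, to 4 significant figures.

ω = 2πf = 12500 rad/s
X_L = ωL = 696.4 Ω
X_C = 1/(ωC) = 879.8 Ω
Branch 1 (R+jX_L): Z₁ = 505.0 + j696.4 Ω, |Z₁| = 860.3 Ω
Branch 2 (−jX_C): Z₂ = −j879.8 Ω
Parallel: Z = Z₁Z₂/(Z₁+Z₂), |Z| = 1409 Ω, ∠Z = -15.99°

1409 Ω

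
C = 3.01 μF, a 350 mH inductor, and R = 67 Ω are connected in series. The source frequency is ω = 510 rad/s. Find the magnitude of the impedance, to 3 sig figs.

478 Ω

X_L = ωL = 178 Ω
X_C = 1/(ωC) = 651 Ω
Net reactance X = X_L − X_C = -473 Ω
Z = 67.0 − j473 Ω
|Z| = √(67.0² + 473²) = 478 Ω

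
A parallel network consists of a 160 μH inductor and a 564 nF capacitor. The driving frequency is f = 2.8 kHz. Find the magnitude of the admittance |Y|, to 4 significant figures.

ω = 2πf = 17590 rad/s
X_L = ωL = 2.815 Ω
X_C = 1/(ωC) = 100.8 Ω
Parallel: admittances add. Y = 1/(jωL) + jωC
Y = (0 − j0.3453) S
|Y| = 0.3453 S → |Z| = 1/|Y| = 2.896 Ω, ∠Z = −∠Y = 90.00°

345.3 mS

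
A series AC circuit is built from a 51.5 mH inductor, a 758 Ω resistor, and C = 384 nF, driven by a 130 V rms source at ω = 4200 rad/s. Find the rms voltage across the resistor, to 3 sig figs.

115 V

X_L = ωL = 216 Ω
X_C = 1/(ωC) = 620 Ω
Net reactance X = X_L − X_C = -404 Ω
Z = 758 − j404 Ω
|Z| = √(758² + 404²) = 859 Ω
I = V/|Z| = 151 mA
V_R = I·|Z_R| = 0.151 × 758 = 115 V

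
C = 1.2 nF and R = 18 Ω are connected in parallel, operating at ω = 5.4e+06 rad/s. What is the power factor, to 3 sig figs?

X_C = 1/(ωC) = 154 Ω
Parallel: admittances add. Y = 1/R + jωC
Y = (0.0556 + j0.00648) S
|Y| = 0.0559 S → |Z| = 1/|Y| = 17.9 Ω, ∠Z = −∠Y = -6.65°
cos φ = cos(-6.65°) = 0.993

0.993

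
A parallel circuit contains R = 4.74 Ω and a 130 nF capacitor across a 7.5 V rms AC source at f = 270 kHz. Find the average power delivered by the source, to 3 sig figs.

11.9 W

ω = 2πf = 1.696e+06 rad/s
X_C = 1/(ωC) = 4.53 Ω
Parallel: admittances add. Y = 1/R + jωC
Y = (0.211 + j0.221) S
|Y| = 0.305 S → |Z| = 1/|Y| = 3.28 Ω, ∠Z = −∠Y = -46.3°
I = V/|Z| = 2.29 A
P = VI cos φ = 7.5 × 2.29 × cos(-46.3°) = 11.9 W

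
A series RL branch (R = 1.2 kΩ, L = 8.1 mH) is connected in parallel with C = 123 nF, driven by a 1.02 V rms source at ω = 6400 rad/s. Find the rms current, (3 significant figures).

X_L = ωL = 51.8 Ω
X_C = 1/(ωC) = 1270 Ω
Branch 1 (R+jX_L): Z₁ = 1200 + j51.8 Ω, |Z₁| = 1200 Ω
Branch 2 (−jX_C): Z₂ = −j1270 Ω
Parallel: Z = Z₁Z₂/(Z₁+Z₂), |Z| = 892 Ω, ∠Z = -42.1°
I = V/|Z| = 1.02/892 = 1.14 mA

1.14 mA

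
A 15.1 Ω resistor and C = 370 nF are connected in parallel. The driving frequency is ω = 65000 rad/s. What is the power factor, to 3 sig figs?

X_C = 1/(ωC) = 41.6 Ω
Parallel: admittances add. Y = 1/R + jωC
Y = (0.0662 + j0.0241) S
|Y| = 0.0705 S → |Z| = 1/|Y| = 14.2 Ω, ∠Z = −∠Y = -20.0°
cos φ = cos(-20.0°) = 0.940

0.940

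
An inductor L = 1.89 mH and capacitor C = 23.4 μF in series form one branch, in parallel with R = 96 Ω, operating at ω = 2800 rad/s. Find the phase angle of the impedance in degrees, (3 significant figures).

X_L = ωL = 5.29 Ω
X_C = 1/(ωC) = 15.3 Ω
Branch 1: Z₁ = R = 96.0 Ω
Branch 2 (series LC): Z₂ = j(X_L − X_C) = −j9.97 Ω
Parallel: Z = Z₁Z₂/(Z₁+Z₂), |Z| = 9.92 Ω, ∠Z = -84.1°

-84.1°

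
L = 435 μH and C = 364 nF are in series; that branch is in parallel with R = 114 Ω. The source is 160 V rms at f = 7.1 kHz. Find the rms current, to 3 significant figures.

ω = 2πf = 44610 rad/s
X_L = ωL = 19.4 Ω
X_C = 1/(ωC) = 61.6 Ω
Branch 1: Z₁ = R = 114 Ω
Branch 2 (series LC): Z₂ = j(X_L − X_C) = −j42.2 Ω
Parallel: Z = Z₁Z₂/(Z₁+Z₂), |Z| = 39.6 Ω, ∠Z = -69.7°
I = V/|Z| = 160/39.6 = 4.04 A

4.04 A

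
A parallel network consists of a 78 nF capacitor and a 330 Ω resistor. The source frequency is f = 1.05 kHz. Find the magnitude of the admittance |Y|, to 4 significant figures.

ω = 2πf = 6597 rad/s
X_C = 1/(ωC) = 1943 Ω
Parallel: admittances add. Y = 1/R + jωC
Y = (0.003030 + j0.0005146) S
|Y| = 0.003074 S → |Z| = 1/|Y| = 325.3 Ω, ∠Z = −∠Y = -9.638°

3.074 mS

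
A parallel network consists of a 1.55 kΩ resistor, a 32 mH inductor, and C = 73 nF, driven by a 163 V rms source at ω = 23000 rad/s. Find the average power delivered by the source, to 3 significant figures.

X_L = ωL = 736 Ω
X_C = 1/(ωC) = 596 Ω
Parallel: admittances add. Y = 1/R + 1/(jωL) + jωC
Y = (0.000645 + j0.000320) S
|Y| = 0.000720 S → |Z| = 1/|Y| = 1390 Ω, ∠Z = −∠Y = -26.4°
I = V/|Z| = 117 mA
P = VI cos φ = 163 × 0.117 × cos(-26.4°) = 17.1 W

17.1 W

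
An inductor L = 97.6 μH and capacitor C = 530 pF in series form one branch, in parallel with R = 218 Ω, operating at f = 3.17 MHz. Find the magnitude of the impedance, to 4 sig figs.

216.5 Ω

ω = 2πf = 1.992e+07 rad/s
X_L = ωL = 1944 Ω
X_C = 1/(ωC) = 94.73 Ω
Branch 1: Z₁ = R = 218.0 Ω
Branch 2 (series LC): Z₂ = j(X_L − X_C) = j1849 Ω
Parallel: Z = Z₁Z₂/(Z₁+Z₂), |Z| = 216.5 Ω, ∠Z = 6.723°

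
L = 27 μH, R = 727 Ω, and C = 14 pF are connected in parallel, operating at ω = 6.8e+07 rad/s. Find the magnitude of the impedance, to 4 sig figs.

697.1 Ω

X_L = ωL = 1836 Ω
X_C = 1/(ωC) = 1050 Ω
Parallel: admittances add. Y = 1/R + 1/(jωL) + jωC
Y = (0.001376 + j0.0004073) S
|Y| = 0.001435 S → |Z| = 1/|Y| = 697.1 Ω, ∠Z = −∠Y = -16.50°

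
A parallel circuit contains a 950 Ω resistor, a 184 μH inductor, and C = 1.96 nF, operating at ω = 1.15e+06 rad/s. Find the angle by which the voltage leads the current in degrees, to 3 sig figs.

66.9°

X_L = ωL = 212 Ω
X_C = 1/(ωC) = 444 Ω
Parallel: admittances add. Y = 1/R + 1/(jωL) + jωC
Y = (0.00105 − j0.00247) S
|Y| = 0.00269 S → |Z| = 1/|Y| = 372 Ω, ∠Z = −∠Y = 66.9°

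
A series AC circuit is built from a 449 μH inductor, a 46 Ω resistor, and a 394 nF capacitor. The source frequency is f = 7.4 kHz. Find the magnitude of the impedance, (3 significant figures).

ω = 2πf = 46500 rad/s
X_L = ωL = 20.9 Ω
X_C = 1/(ωC) = 54.6 Ω
Net reactance X = X_L − X_C = -33.7 Ω
Z = 46.0 − j33.7 Ω
|Z| = √(46.0² + 33.7²) = 57.0 Ω

57.0 Ω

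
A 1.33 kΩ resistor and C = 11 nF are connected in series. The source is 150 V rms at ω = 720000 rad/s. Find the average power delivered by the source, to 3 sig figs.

X_C = 1/(ωC) = 126 Ω
Z = 1330 − j126 Ω
|Z| = √(1330² + 126²) = 1340 Ω
∠Z = arctan(-126/1330) = -5.42°
I = V/|Z| = 112 mA
P = VI cos φ = 150 × 0.112 × cos(-5.42°) = 16.8 W

16.8 W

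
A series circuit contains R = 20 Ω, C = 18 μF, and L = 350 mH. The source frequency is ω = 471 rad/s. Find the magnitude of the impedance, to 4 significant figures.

50.98 Ω

X_L = ωL = 164.8 Ω
X_C = 1/(ωC) = 118.0 Ω
Net reactance X = X_L − X_C = 46.90 Ω
Z = 20.00 + j46.90 Ω
|Z| = √(20.00² + 46.90²) = 50.98 Ω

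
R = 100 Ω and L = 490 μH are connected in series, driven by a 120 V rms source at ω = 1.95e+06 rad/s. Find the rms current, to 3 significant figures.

X_L = ωL = 956 Ω
Z = 100 + j956 Ω
|Z| = √(100² + 956²) = 961 Ω
I = V/|Z| = 120/961 = 125 mA

125 mA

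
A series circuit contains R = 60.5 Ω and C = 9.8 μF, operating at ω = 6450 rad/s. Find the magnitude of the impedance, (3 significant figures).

X_C = 1/(ωC) = 15.8 Ω
Z = 60.5 − j15.8 Ω
|Z| = √(60.5² + 15.8²) = 62.5 Ω

62.5 Ω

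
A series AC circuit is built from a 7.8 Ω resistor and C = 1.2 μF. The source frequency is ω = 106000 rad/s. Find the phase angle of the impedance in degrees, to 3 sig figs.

-45.2°

X_C = 1/(ωC) = 7.86 Ω
Z = 7.80 − j7.86 Ω
|Z| = √(7.80² + 7.86²) = 11.1 Ω
∠Z = arctan(-7.86/7.80) = -45.2°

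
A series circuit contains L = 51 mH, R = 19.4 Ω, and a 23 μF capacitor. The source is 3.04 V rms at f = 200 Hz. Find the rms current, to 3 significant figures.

ω = 2πf = 1257 rad/s
X_L = ωL = 64.1 Ω
X_C = 1/(ωC) = 34.6 Ω
Net reactance X = X_L − X_C = 29.5 Ω
Z = 19.4 + j29.5 Ω
|Z| = √(19.4² + 29.5²) = 35.3 Ω
I = V/|Z| = 3.04/35.3 = 86.1 mA

86.1 mA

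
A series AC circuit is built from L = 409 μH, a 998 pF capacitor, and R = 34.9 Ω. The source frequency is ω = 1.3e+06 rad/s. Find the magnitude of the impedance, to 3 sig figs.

X_L = ωL = 532 Ω
X_C = 1/(ωC) = 771 Ω
Net reactance X = X_L − X_C = -239 Ω
Z = 34.9 − j239 Ω
|Z| = √(34.9² + 239²) = 242 Ω

242 Ω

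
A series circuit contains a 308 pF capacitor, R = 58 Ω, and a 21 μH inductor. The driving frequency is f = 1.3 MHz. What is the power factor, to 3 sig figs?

ω = 2πf = 8.168e+06 rad/s
X_L = ωL = 172 Ω
X_C = 1/(ωC) = 397 Ω
Net reactance X = X_L − X_C = -226 Ω
Z = 58.0 − j226 Ω
|Z| = √(58.0² + 226²) = 233 Ω
∠Z = arctan(-226/58.0) = -75.6°
cos φ = cos(-75.6°) = 0.249

0.249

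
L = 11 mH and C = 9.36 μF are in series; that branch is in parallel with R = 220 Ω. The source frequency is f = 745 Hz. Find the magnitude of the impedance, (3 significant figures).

28.4 Ω

ω = 2πf = 4681 rad/s
X_L = ωL = 51.5 Ω
X_C = 1/(ωC) = 22.8 Ω
Branch 1: Z₁ = R = 220 Ω
Branch 2 (series LC): Z₂ = j(X_L − X_C) = j28.7 Ω
Parallel: Z = Z₁Z₂/(Z₁+Z₂), |Z| = 28.4 Ω, ∠Z = 82.6°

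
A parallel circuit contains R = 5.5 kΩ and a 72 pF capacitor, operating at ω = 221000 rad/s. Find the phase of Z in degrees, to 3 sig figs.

X_C = 1/(ωC) = 62800 Ω
Parallel: admittances add. Y = 1/R + jωC
Y = (0.000182 + j1.59e-05) S
|Y| = 0.000183 S → |Z| = 1/|Y| = 5480 Ω, ∠Z = −∠Y = -5.00°

-5.00°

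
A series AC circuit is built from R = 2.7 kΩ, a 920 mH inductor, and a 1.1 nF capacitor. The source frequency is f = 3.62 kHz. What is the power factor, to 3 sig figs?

0.140

ω = 2πf = 22750 rad/s
X_L = ωL = 20900 Ω
X_C = 1/(ωC) = 40000 Ω
Net reactance X = X_L − X_C = -19000 Ω
Z = 2700 − j19000 Ω
|Z| = √(2700² + 19000²) = 19200 Ω
∠Z = arctan(-19000/2700) = -81.9°
cos φ = cos(-81.9°) = 0.140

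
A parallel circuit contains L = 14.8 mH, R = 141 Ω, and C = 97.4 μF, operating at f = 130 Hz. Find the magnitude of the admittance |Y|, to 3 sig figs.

7.77 mS

ω = 2πf = 816.8 rad/s
X_L = ωL = 12.1 Ω
X_C = 1/(ωC) = 12.6 Ω
Parallel: admittances add. Y = 1/R + 1/(jωL) + jωC
Y = (0.00709 − j0.00316) S
|Y| = 0.00777 S → |Z| = 1/|Y| = 129 Ω, ∠Z = −∠Y = 24.0°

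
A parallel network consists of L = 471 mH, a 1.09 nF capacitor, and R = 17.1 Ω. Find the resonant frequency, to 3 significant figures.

ω₀ = 1/√(LC) = 1/√(0.471 × 1.09e-09) = 44130 rad/s
f₀ = ω₀/(2π) = 7.02 kHz

7.02 kHz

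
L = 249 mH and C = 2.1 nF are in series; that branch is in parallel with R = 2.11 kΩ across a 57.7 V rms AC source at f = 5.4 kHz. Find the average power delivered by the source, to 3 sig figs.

1.58 W

ω = 2πf = 33930 rad/s
X_L = ωL = 8450 Ω
X_C = 1/(ωC) = 14000 Ω
Branch 1: Z₁ = R = 2110 Ω
Branch 2 (series LC): Z₂ = j(X_L − X_C) = −j5590 Ω
Parallel: Z = Z₁Z₂/(Z₁+Z₂), |Z| = 1970 Ω, ∠Z = -20.7°
I = V/|Z| = 29.2 mA
P = VI cos φ = 57.7 × 0.0292 × cos(-20.7°) = 1.58 W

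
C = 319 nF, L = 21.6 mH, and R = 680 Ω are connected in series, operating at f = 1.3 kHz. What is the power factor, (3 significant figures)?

0.957

ω = 2πf = 8168 rad/s
X_L = ωL = 176 Ω
X_C = 1/(ωC) = 384 Ω
Net reactance X = X_L − X_C = -207 Ω
Z = 680 − j207 Ω
|Z| = √(680² + 207²) = 711 Ω
∠Z = arctan(-207/680) = -17.0°
cos φ = cos(-17.0°) = 0.957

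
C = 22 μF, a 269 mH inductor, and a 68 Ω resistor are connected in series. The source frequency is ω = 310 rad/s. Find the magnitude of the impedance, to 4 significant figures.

92.86 Ω

X_L = ωL = 83.39 Ω
X_C = 1/(ωC) = 146.6 Ω
Net reactance X = X_L − X_C = -63.24 Ω
Z = 68.00 − j63.24 Ω
|Z| = √(68.00² + 63.24²) = 92.86 Ω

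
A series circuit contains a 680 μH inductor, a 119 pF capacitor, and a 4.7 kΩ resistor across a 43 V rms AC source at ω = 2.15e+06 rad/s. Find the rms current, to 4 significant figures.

8.115 mA

X_L = ωL = 1462 Ω
X_C = 1/(ωC) = 3909 Ω
Net reactance X = X_L − X_C = -2447 Ω
Z = 4700 − j2447 Ω
|Z| = √(4700² + 2447²) = 5299 Ω
I = V/|Z| = 43/5299 = 8.115 mA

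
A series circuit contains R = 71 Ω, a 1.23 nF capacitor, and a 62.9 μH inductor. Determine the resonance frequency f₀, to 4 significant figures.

ω₀ = 1/√(LC) = 1/√(6.29e-05 × 1.23e-09) = 3.595e+06 rad/s
f₀ = ω₀/(2π) = 572.2 kHz

572.2 kHz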